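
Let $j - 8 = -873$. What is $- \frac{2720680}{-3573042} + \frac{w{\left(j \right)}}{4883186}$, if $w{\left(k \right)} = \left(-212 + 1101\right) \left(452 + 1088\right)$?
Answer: $\frac{59017192750}{56648794389} \approx 1.0418$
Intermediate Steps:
$j = -865$ ($j = 8 - 873 = -865$)
$w{\left(k \right)} = 1369060$ ($w{\left(k \right)} = 889 \cdot 1540 = 1369060$)
$- \frac{2720680}{-3573042} + \frac{w{\left(j \right)}}{4883186} = - \frac{2720680}{-3573042} + \frac{1369060}{4883186} = \left(-2720680\right) \left(- \frac{1}{3573042}\right) + 1369060 \cdot \frac{1}{4883186} = \frac{1360340}{1786521} + \frac{8890}{31709} = \frac{59017192750}{56648794389}$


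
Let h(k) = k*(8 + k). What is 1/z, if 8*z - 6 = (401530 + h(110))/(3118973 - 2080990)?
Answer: 1037983/830301 ≈ 1.2501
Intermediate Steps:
z = 830301/1037983 (z = ¾ + ((401530 + 110*(8 + 110))/(3118973 - 2080990))/8 = ¾ + ((401530 + 110*118)/1037983)/8 = ¾ + ((401530 + 12980)*(1/1037983))/8 = ¾ + (414510*(1/1037983))/8 = ¾ + (⅛)*(414510/1037983) = ¾ + 207255/4151932 = 830301/1037983 ≈ 0.79992)
1/z = 1/(830301/1037983) = 1037983/830301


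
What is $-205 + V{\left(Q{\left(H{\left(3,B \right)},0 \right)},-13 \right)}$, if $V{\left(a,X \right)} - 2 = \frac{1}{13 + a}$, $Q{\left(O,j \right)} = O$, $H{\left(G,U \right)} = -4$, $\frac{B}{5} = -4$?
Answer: $- \frac{1826}{9} \approx -202.89$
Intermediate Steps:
$B = -20$ ($B = 5 \left(-4\right) = -20$)
$V{\left(a,X \right)} = 2 + \frac{1}{13 + a}$
$-205 + V{\left(Q{\left(H{\left(3,B \right)},0 \right)},-13 \right)} = -205 + \frac{27 + 2 \left(-4\right)}{13 - 4} = -205 + \frac{27 - 8}{9} = -205 + \frac{1}{9} \cdot 19 = -205 + \frac{19}{9} = - \frac{1826}{9}$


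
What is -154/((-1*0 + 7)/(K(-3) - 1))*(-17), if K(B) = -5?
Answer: -2244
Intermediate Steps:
-154/((-1*0 + 7)/(K(-3) - 1))*(-17) = -154/((-1*0 + 7)/(-5 - 1))*(-17) = -154/((0 + 7)/(-6))*(-17) = -154/(7*(-⅙))*(-17) = -154/(-7/6)*(-17) = -154*(-6)/7*(-17) = -11*(-12)*(-17) = 132*(-17) = -2244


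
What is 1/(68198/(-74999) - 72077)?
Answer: -74999/5405771121 ≈ -1.3874e-5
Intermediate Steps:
1/(68198/(-74999) - 72077) = 1/(68198*(-1/74999) - 72077) = 1/(-68198/74999 - 72077) = 1/(-5405771121/74999) = -74999/5405771121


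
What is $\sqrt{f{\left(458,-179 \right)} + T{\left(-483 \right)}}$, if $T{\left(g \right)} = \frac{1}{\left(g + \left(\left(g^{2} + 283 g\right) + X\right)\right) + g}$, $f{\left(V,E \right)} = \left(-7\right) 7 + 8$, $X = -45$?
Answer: $\frac{2 i \sqrt{10406317727}}{31863} \approx 6.4031 i$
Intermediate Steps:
$f{\left(V,E \right)} = -41$ ($f{\left(V,E \right)} = -49 + 8 = -41$)
$T{\left(g \right)} = \frac{1}{-45 + g^{2} + 285 g}$ ($T{\left(g \right)} = \frac{1}{\left(g - \left(45 - g^{2} - 283 g\right)\right) + g} = \frac{1}{\left(g + \left(-45 + g^{2} + 283 g\right)\right) + g} = \frac{1}{\left(-45 + g^{2} + 284 g\right) + g} = \frac{1}{-45 + g^{2} + 285 g}$)
$\sqrt{f{\left(458,-179 \right)} + T{\left(-483 \right)}} = \sqrt{-41 + \frac{1}{-45 + \left(-483\right)^{2} + 285 \left(-483\right)}} = \sqrt{-41 + \frac{1}{-45 + 233289 - 137655}} = \sqrt{-41 + \frac{1}{95589}} = \sqrt{- \frac{3919148}{95589}} = \frac{2 i \sqrt{10406317727}}{31863}$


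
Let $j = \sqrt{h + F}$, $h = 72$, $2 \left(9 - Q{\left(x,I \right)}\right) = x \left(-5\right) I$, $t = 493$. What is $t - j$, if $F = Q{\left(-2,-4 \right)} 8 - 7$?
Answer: $493 - 3 \sqrt{33} \approx 475.77$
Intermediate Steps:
$Q{\left(x,I \right)} = 9 + \frac{5 I x}{2}$ ($Q{\left(x,I \right)} = 9 - \frac{x \left(-5\right) I}{2} = 9 - \frac{- 5 x I}{2} = 9 - \frac{\left(-5\right) I x}{2} = 9 + \frac{5 I x}{2}$)
$F = 225$ ($F = \left(9 + \frac{5}{2} \left(-4\right) \left(-2\right)\right) 8 - 7 = \left(9 + 20\right) 8 - 7 = 29 \cdot 8 - 7 = 232 - 7 = 225$)
$j = 3 \sqrt{33}$ ($j = \sqrt{72 + 225} = \sqrt{297} = 3 \sqrt{33} \approx 17.234$)
$t - j = 493 - 3 \sqrt{33}$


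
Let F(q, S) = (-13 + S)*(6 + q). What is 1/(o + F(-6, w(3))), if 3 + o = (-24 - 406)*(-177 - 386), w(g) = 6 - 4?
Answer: 1/242087 ≈ 4.1307e-6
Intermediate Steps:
w(g) = 2
o = 242087 (o = -3 + (-24 - 406)*(-177 - 386) = -3 - 430*(-563) = -3 + 242090 = 242087)
1/(o + F(-6, w(3))) = 1/(242087 + (-78 - 13*(-6) + 6*2 + 2*(-6))) = 1/(242087 + (-78 + 78 + 12 - 12)) = 1/(242087 + 0) = 1/242087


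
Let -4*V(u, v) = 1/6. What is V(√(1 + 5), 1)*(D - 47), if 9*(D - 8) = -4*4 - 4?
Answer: 371/216 ≈ 1.7176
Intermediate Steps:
D = 52/9 (D = 8 + (-4*4 - 4)/9 = 8 + (-16 - 4)/9 = 8 + (⅑)*(-20) = 8 - 20/9 = 52/9 ≈ 5.7778)
V(u, v) = -1/24 (V(u, v) = -¼/6 = -¼*⅙ = -1/24)
V(√(1 + 5), 1)*(D - 47) = -(52/9 - 47)/24 = -1/24*(-371/9) = 371/216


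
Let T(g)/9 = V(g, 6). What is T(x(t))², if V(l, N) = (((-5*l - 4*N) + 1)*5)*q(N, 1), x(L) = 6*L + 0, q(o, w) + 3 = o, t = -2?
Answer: 24950025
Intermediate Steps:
q(o, w) = -3 + o
x(L) = 6*L
V(l, N) = (-3 + N)*(5 - 25*l - 20*N) (V(l, N) = (((-5*l - 4*N) + 1)*5)*(-3 + N) = ((1 - 5*l - 4*N)*5)*(-3 + N) = (5 - 25*l - 20*N)*(-3 + N) = (-3 + N)*(5 - 25*l - 20*N))
T(g) = -3105 - 675*g (T(g) = 9*(-5*(-3 + 6)*(-1 + 4*6 + 5*g)) = 9*(-5*3*(-1 + 24 + 5*g)) = 9*(-5*3*(23 + 5*g)) = 9*(-345 - 75*g) = -3105 - 675*g)
T(x(t))² = (-3105 - 4050*(-2))² = (-3105 - 675*(-12))² = (-3105 + 8100)² = 4995² = 24950025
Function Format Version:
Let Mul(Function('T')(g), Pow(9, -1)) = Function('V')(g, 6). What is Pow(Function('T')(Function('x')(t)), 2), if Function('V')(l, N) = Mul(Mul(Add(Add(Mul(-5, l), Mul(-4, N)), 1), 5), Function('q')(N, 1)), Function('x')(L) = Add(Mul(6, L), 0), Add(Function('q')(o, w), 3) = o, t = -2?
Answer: 24950025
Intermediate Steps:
Function('q')(o, w) = Add(-3, o)
Function('x')(L) = Mul(6, L)
Function('V')(l, N) = Mul(Add(-3, N), Add(5, Mul(-25, l), Mul(-20, N))) (Function('V')(l, N) = Mul(Mul(Add(Add(Mul(-5, l), Mul(-4, N)), 1), 5), Add(-3, N)) = Mul(Mul(Add(1, Mul(-5, l), Mul(-4, N)), 5), Add(-3, N)) = Mul(Add(5, Mul(-25, l), Mul(-20, N)), Add(-3, N)) = Mul(Add(-3, N), Add(5, Mul(-25, l), Mul(-20, N))))
Function('T')(g) = Add(-3105, Mul(-675, g)) (Function('T')(g) = Mul(9, Mul(-5, Add(-3, 6), Add(-1, Mul(4, 6), Mul(5, g)))) = Mul(9, Mul(-5, 3, Add(-1, 24, Mul(5, g)))) = Mul(9, Mul(-5, 3, Add(23, Mul(5, g)))) = Mul(9, Add(-345, Mul(-75, g))) = Add(-3105, Mul(-675, g)))
Pow(Function('T')(Function('x')(t)), 2) = Pow(Add(-3105, Mul(-675, Mul(6, -2))), 2) = Pow(Add(-3105, Mul(-675, -12)), 2) = Pow(Add(-3105, 8100), 2) = Pow(4995, 2) = 24950025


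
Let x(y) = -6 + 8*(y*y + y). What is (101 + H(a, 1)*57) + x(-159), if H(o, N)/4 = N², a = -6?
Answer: 201299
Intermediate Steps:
H(o, N) = 4*N²
x(y) = -6 + 8*y + 8*y² (x(y) = -6 + 8*(y² + y) = -6 + 8*(y + y²) = -6 + (8*y + 8*y²) = -6 + 8*y + 8*y²)
(101 + H(a, 1)*57) + x(-159) = (101 + (4*1²)*57) + (-6 + 8*(-159) + 8*(-159)²) = (101 + (4*1)*57) + (-6 - 1272 + 8*25281) = (101 + 4*57) + (-6 - 1272 + 202248) = (101 + 228) + 200970 = 329 + 200970 = 201299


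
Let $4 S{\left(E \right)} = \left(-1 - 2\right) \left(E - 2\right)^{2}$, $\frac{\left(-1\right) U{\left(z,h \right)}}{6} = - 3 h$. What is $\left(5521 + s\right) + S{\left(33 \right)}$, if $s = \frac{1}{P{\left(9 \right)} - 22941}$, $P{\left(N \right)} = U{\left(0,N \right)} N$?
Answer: $\frac{412495079}{85932} \approx 4800.3$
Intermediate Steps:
$U{\left(z,h \right)} = 18 h$ ($U{\left(z,h \right)} = - 6 \left(- 3 h\right) = 18 h$)
$P{\left(N \right)} = 18 N^{2}$ ($P{\left(N \right)} = 18 N N = 18 N^{2}$)
$S{\left(E \right)} = - \frac{3 \left(-2 + E\right)^{2}}{4}$ ($S{\left(E \right)} = \frac{\left(-1 - 2\right) \left(E - 2\right)^{2}}{4} = \frac{\left(-3\right) \left(-2 + E\right)^{2}}{4} = - \frac{3 \left(-2 + E\right)^{2}}{4}$)
$s = - \frac{1}{21483}$ ($s = \frac{1}{18 \cdot 9^{2} - 22941} = \frac{1}{18 \cdot 81 - 22941} = \frac{1}{1458 - 22941} = \frac{1}{-21483} = - \frac{1}{21483} \approx -4.6548 \cdot 10^{-5}$)
$\left(5521 + s\right) + S{\left(33 \right)} = \left(5521 - \frac{1}{21483}\right) - \frac{3 \left(-2 + 33\right)^{2}}{4} = \frac{118607642}{21483} - \frac{3 \cdot 31^{2}}{4} = \frac{118607642}{21483} - \frac{2883}{4} = \frac{412495079}{85932}$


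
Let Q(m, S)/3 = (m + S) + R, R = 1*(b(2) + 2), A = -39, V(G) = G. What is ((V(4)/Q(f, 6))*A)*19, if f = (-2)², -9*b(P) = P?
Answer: -4446/53 ≈ -83.887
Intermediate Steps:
b(P) = -P/9
f = 4
R = 16/9 (R = 1*(-⅑*2 + 2) = 1*(-2/9 + 2) = 1*(16/9) = 16/9 ≈ 1.7778)
Q(m, S) = 16/3 + 3*S + 3*m (Q(m, S) = 3*((m + S) + 16/9) = 3*((S + m) + 16/9) = 3*(16/9 + S + m) = 16/3 + 3*S + 3*m)
((V(4)/Q(f, 6))*A)*19 = ((4/(16/3 + 3*6 + 3*4))*(-39))*19 = ((4/(16/3 + 18 + 12))*(-39))*19 = ((4/(106/3))*(-39))*19 = ((4*(3/106))*(-39))*19 = ((6/53)*(-39))*19 = -234/53*19 = -4446/53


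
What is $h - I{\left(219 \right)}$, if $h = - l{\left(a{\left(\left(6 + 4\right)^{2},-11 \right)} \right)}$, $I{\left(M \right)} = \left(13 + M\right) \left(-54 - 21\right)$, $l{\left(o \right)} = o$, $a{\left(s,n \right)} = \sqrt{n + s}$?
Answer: $17400 - \sqrt{89} \approx 17391.0$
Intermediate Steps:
$I{\left(M \right)} = -975 - 75 M$ ($I{\left(M \right)} = \left(13 + M\right) \left(-75\right) = -975 - 75 M$)
$h = - \sqrt{89}$ ($h = - \sqrt{-11 + \left(6 + 4\right)^{2}} = - \sqrt{-11 + 10^{2}} = - \sqrt{-11 + 100} = - \sqrt{89} \approx -9.434$)
$h - I{\left(219 \right)} = - \sqrt{89} - \left(-975 - 16425\right) = - \sqrt{89} - -17400 = - \sqrt{89} + 17400 = 17400 - \sqrt{89}$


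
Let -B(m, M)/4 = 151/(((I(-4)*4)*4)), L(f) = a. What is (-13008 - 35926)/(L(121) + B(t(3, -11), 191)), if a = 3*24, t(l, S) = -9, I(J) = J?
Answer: -782944/1303 ≈ -600.88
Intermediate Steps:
a = 72
L(f) = 72
B(m, M) = 151/16 (B(m, M) = -604/(-4*4*4) = -604/((-16*4)) = -604/(-64) = -604*(-1)/64 = -4*(-151/64) = 151/16)
(-13008 - 35926)/(L(121) + B(t(3, -11), 191)) = (-13008 - 35926)/(72 + 151/16) = -48934/1303/16 = -48934*16/1303 = -782944/1303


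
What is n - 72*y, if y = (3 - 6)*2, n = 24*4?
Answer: 528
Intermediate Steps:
n = 96
y = -6 (y = -3*2 = -6)
n - 72*y = 96 - 72*(-6) = 96 + 432 = 528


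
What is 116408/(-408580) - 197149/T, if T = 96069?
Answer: -739793053/316547355 ≈ -2.3371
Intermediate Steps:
116408/(-408580) - 197149/T = 116408/(-408580) - 197149/96069 = 116408*(-1/408580) - 197149*1/96069 = -29102/102145 - 197149/96069 = -739793053/316547355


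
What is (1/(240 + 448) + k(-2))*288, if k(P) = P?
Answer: -24750/43 ≈ -575.58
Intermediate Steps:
(1/(240 + 448) + k(-2))*288 = (1/(240 + 448) - 2)*288 = (1/688 - 2)*288 = -1375/688*288 = -24750/43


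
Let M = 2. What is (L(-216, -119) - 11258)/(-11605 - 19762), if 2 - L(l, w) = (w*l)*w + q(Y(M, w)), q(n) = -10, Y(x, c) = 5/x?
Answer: -3047530/31367 ≈ -97.157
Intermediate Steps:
L(l, w) = 12 - l*w**2 (L(l, w) = 2 - ((w*l)*w - 10) = 2 - ((l*w)*w - 10) = 2 - (l*w**2 - 10) = 2 - (-10 + l*w**2) = 2 + (10 - l*w**2) = 12 - l*w**2)
(L(-216, -119) - 11258)/(-11605 - 19762) = ((12 - 1*(-216)*(-119)**2) - 11258)/(-11605 - 19762) = ((12 - 1*(-216)*14161) - 11258)/(-31367) = ((12 + 3058776) - 11258)*(-1/31367) = (3058788 - 11258)*(-1/31367) = 3047530*(-1/31367) = -3047530/31367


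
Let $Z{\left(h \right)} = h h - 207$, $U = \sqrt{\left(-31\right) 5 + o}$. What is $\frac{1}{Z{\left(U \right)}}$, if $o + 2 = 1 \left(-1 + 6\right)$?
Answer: $- \frac{1}{359} \approx -0.0027855$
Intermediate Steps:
$o = 3$ ($o = -2 + 1 \left(-1 + 6\right) = -2 + 1 \cdot 5 = -2 + 5 = 3$)
$U = 2 i \sqrt{38}$ ($U = \sqrt{\left(-31\right) 5 + 3} = \sqrt{-155 + 3} = \sqrt{-152} = 2 i \sqrt{38} \approx 12.329 i$)
$Z{\left(h \right)} = -207 + h^{2}$ ($Z{\left(h \right)} = h^{2} - 207 = -207 + h^{2}$)
$\frac{1}{Z{\left(U \right)}} = \frac{1}{-207 + \left(2 i \sqrt{38}\right)^{2}} = \frac{1}{-207 - 152} = \frac{1}{-359} = - \frac{1}{359}$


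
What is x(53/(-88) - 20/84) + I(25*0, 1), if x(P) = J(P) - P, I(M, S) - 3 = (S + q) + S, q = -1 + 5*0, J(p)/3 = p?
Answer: 2143/924 ≈ 2.3193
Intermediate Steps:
J(p) = 3*p
q = -1 (q = -1 + 0 = -1)
I(M, S) = 2 + 2*S (I(M, S) = 3 + ((S - 1) + S) = 3 + ((-1 + S) + S) = 3 + (-1 + 2*S) = 2 + 2*S)
x(P) = 2*P (x(P) = 3*P - P = 2*P)
x(53/(-88) - 20/84) + I(25*0, 1) = 2*(53/(-88) - 20/84) + (2 + 2*1) = 2*(53*(-1/88) - 20*1/84) + (2 + 2) = 2*(-53/88 - 5/21) + 4 = 2*(-1553/1848) + 4 = -1553/924 + 4 = 2143/924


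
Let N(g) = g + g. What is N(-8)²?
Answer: 256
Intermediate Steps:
N(g) = 2*g
N(-8)² = (2*(-8))² = (-16)² = 256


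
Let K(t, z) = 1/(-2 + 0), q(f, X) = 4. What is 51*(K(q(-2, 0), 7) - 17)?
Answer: -1785/2 ≈ -892.50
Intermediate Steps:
K(t, z) = -½ (K(t, z) = 1/(-2) = -½)
51*(K(q(-2, 0), 7) - 17) = 51*(-½ - 17) = 51*(-35/2) = -1785/2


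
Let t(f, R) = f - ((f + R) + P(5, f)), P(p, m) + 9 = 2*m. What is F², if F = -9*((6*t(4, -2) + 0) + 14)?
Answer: 82944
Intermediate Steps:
P(p, m) = -9 + 2*m
t(f, R) = 9 - R - 2*f (t(f, R) = f - ((f + R) + (-9 + 2*f)) = f - ((R + f) + (-9 + 2*f)) = f - (-9 + R + 3*f) = f + (9 - R - 3*f) = 9 - R - 2*f)
F = -288 (F = -9*((6*(9 - 1*(-2) - 2*4) + 0) + 14) = -9*((6*(9 + 2 - 8) + 0) + 14) = -9*((6*3 + 0) + 14) = -9*((18 + 0) + 14) = -9*(18 + 14) = -9*32 = -288)
F² = (-288)² = 82944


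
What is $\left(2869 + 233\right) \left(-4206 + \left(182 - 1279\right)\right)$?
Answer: $-16449906$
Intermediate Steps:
$\left(2869 + 233\right) \left(-4206 + \left(182 - 1279\right)\right) = 3102 \left(-4206 + \left(182 - 1279\right)\right) = 3102 \left(-4206 - 1097\right) = 3102 \left(-5303\right) = -16449906$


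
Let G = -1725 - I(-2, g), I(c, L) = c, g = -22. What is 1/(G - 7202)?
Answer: -1/8925 ≈ -0.00011204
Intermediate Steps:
G = -1723 (G = -1725 - 1*(-2) = -1725 + 2 = -1723)
1/(G - 7202) = 1/(-1723 - 7202) = 1/(-8925) = -1/8925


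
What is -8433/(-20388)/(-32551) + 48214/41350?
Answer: 5332810362347/4573653122300 ≈ 1.1660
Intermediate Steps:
-8433/(-20388)/(-32551) + 48214/41350 = -8433*(-1/20388)*(-1/32551) + 48214*(1/41350) = (2811/6796)*(-1/32551) + 24107/20675 = -2811/221216596 + 24107/20675 = 5332810362347/4573653122300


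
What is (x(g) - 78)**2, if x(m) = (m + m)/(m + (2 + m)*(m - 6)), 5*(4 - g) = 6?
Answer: 151683856/24649 ≈ 6153.8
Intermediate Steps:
g = 14/5 (g = 4 - 1/5*6 = 4 - 6/5 = 14/5 ≈ 2.8000)
x(m) = 2*m/(m + (-6 + m)*(2 + m)) (x(m) = (2*m)/(m + (2 + m)*(-6 + m)) = (2*m)/(m + (-6 + m)*(2 + m)) = 2*m/(m + (-6 + m)*(2 + m)))
(x(g) - 78)**2 = (2*(14/5)/(-12 + (14/5)**2 - 3*14/5) - 78)**2 = (2*(14/5)/(-12 + 196/25 - 42/5) - 78)**2 = (2*(14/5)/(-314/25) - 78)**2 = (2*(14/5)*(-25/314) - 78)**2 = (-70/157 - 78)**2 = (-12316/157)**2 = 151683856/24649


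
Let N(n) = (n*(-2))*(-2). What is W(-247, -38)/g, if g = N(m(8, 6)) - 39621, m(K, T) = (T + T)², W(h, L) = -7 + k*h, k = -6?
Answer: -295/7809 ≈ -0.037777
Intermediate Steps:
W(h, L) = -7 - 6*h
m(K, T) = 4*T² (m(K, T) = (2*T)² = 4*T²)
N(n) = 4*n (N(n) = -2*n*(-2) = 4*n)
g = -39045 (g = 4*(4*6²) - 39621 = 4*(4*36) - 39621 = 4*144 - 39621 = 576 - 39621 = -39045)
W(-247, -38)/g = (-7 - 6*(-247))/(-39045) = (-7 + 1482)*(-1/39045) = 1475*(-1/39045) = -295/7809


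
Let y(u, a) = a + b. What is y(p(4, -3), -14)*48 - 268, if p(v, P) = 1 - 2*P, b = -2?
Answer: -1036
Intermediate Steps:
y(u, a) = -2 + a (y(u, a) = a - 2 = -2 + a)
y(p(4, -3), -14)*48 - 268 = (-2 - 14)*48 - 268 = -16*48 - 268 = -768 - 268 = -1036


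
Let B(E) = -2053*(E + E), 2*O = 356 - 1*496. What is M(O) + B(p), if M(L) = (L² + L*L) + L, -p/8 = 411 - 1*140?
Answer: 8911538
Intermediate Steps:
O = -70 (O = (356 - 1*496)/2 = (356 - 496)/2 = (½)*(-140) = -70)
p = -2168 (p = -8*(411 - 1*140) = -8*(411 - 140) = -8*271 = -2168)
M(L) = L + 2*L² (M(L) = (L² + L²) + L = 2*L² + L = L + 2*L²)
B(E) = -4106*E
M(O) + B(p) = -70*(1 + 2*(-70)) - 4106*(-2168) = -70*(1 - 140) + 8901808 = -70*(-139) + 8901808 = 9730 + 8901808 = 8911538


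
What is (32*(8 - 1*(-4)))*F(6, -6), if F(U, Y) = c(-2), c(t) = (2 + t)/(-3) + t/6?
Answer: -128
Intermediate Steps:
c(t) = -⅔ - t/6 (c(t) = (2 + t)*(-⅓) + t*(⅙) = (-⅔ - t/3) + t/6 = -⅔ - t/6)
F(U, Y) = -⅓ (F(U, Y) = -⅔ - ⅙*(-2) = -⅔ + ⅓ = -⅓)
(32*(8 - 1*(-4)))*F(6, -6) = (32*(8 - 1*(-4)))*(-⅓) = (32*(8 + 4))*(-⅓) = (32*12)*(-⅓) = 384*(-⅓) = -128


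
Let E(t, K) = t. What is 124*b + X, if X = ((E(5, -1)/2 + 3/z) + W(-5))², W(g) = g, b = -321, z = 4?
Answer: -636815/16 ≈ -39801.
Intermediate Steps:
X = 49/16 (X = ((5/2 + 3/4) - 5)² = ((5*(½) + 3*(¼)) - 5)² = ((5/2 + ¾) - 5)² = (13/4 - 5)² = (-7/4)² = 49/16 ≈ 3.0625)
124*b + X = 124*(-321) + 49/16 = -39804 + 49/16 = -636815/16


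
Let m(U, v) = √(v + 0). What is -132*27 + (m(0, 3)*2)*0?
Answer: -3564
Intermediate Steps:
m(U, v) = √v
-132*27 + (m(0, 3)*2)*0 = -132*27 + (√3*2)*0 = -3564 + (2*√3)*0 = -3564 + 0 = -3564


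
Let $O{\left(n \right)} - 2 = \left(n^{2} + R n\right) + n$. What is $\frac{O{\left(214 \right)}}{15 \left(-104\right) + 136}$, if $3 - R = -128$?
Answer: $- \frac{37023}{712} \approx -51.999$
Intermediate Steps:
$R = 131$ ($R = 3 - -128 = 3 + 128 = 131$)
$O{\left(n \right)} = 2 + n^{2} + 132 n$ ($O{\left(n \right)} = 2 + \left(\left(n^{2} + 131 n\right) + n\right) = 2 + \left(n^{2} + 132 n\right) = 2 + n^{2} + 132 n$)
$\frac{O{\left(214 \right)}}{15 \left(-104\right) + 136} = \frac{2 + 214^{2} + 132 \cdot 214}{15 \left(-104\right) + 136} = \frac{2 + 45796 + 28248}{-1560 + 136} = \frac{74046}{-1424} = 74046 \left(- \frac{1}{1424}\right) = - \frac{37023}{712}$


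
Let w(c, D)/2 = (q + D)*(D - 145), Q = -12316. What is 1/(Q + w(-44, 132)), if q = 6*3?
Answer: -1/16216 ≈ -6.1668e-5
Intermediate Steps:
q = 18
w(c, D) = 2*(-145 + D)*(18 + D) (w(c, D) = 2*((18 + D)*(D - 145)) = 2*((18 + D)*(-145 + D)) = 2*((-145 + D)*(18 + D)) = 2*(-145 + D)*(18 + D))
1/(Q + w(-44, 132)) = 1/(-12316 + (-5220 - 254*132 + 2*132**2)) = 1/(-12316 + (-5220 - 33528 + 2*17424)) = 1/(-12316 + (-5220 - 33528 + 34848)) = 1/(-12316 - 3900) = 1/(-16216) = -1/16216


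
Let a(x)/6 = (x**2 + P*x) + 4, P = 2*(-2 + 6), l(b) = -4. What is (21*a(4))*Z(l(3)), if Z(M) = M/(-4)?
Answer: 6552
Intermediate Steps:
Z(M) = -M/4 (Z(M) = M*(-1/4) = -M/4)
P = 8 (P = 2*4 = 8)
a(x) = 24 + 6*x**2 + 48*x (a(x) = 6*((x**2 + 8*x) + 4) = 6*(4 + x**2 + 8*x) = 24 + 6*x**2 + 48*x)
(21*a(4))*Z(l(3)) = (21*(24 + 6*4**2 + 48*4))*(-1/4*(-4)) = (21*(24 + 6*16 + 192))*1 = (21*(24 + 96 + 192))*1 = (21*312)*1 = 6552*1 = 6552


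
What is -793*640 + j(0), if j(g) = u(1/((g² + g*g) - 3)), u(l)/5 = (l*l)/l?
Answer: -1522565/3 ≈ -5.0752e+5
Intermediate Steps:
u(l) = 5*l (u(l) = 5*((l*l)/l) = 5*(l²/l) = 5*l)
j(g) = 5/(-3 + 2*g²) (j(g) = 5/((g² + g*g) - 3) = 5/((g² + g²) - 3) = 5/(2*g² - 3) = 5/(-3 + 2*g²))
-793*640 + j(0) = -793*640 + 5/(-3 + 2*0²) = -507520 + 5/(-3 + 2*0) = -507520 + 5/(-3 + 0) = -507520 + 5/(-3) = -507520 + 5*(-⅓) = -507520 - 5/3 = -1522565/3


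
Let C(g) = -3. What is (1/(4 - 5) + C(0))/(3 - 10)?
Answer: 4/7 ≈ 0.57143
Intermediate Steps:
(1/(4 - 5) + C(0))/(3 - 10) = (1/(4 - 5) - 3)/(3 - 10) = (1/(-1) - 3)/(-7) = (-1 - 3)*(-1/7) = -4*(-1/7) = 4/7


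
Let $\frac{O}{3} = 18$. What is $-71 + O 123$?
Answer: $6571$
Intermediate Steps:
$O = 54$ ($O = 3 \cdot 18 = 54$)
$-71 + O 123 = -71 + 54 \cdot 123 = -71 + 6642 = 6571$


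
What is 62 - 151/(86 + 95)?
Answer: 11071/181 ≈ 61.166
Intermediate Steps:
62 - 151/(86 + 95) = 62 - 151/181 = 11071/181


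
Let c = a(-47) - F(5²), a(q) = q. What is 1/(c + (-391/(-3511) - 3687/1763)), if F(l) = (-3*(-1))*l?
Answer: -6189893/767422670 ≈ -0.0080658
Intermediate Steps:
F(l) = 3*l
c = -122 (c = -47 - 3*5² = -47 - 3*25 = -47 - 1*75 = -47 - 75 = -122)
1/(c + (-391/(-3511) - 3687/1763)) = 1/(-122 + (-391/(-3511) - 3687/1763)) = 1/(-122 + (-391*(-1/3511) - 3687*1/1763)) = 1/(-122 + (391/3511 - 3687/1763)) = 1/(-122 - 12255724/6189893) = 1/(-767422670/6189893) = -6189893/767422670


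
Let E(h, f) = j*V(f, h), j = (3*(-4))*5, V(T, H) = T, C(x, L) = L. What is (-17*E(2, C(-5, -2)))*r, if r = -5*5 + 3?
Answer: 44880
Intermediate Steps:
j = -60 (j = -12*5 = -60)
r = -22 (r = -25 + 3 = -22)
E(h, f) = -60*f
(-17*E(2, C(-5, -2)))*r = -(-1020)*(-2)*(-22) = -17*120*(-22) = -2040*(-22) = 44880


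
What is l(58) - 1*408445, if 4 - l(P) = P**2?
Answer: -411805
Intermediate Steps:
l(P) = 4 - P**2
l(58) - 1*408445 = (4 - 1*58**2) - 1*408445 = (4 - 1*3364) - 408445 = (4 - 3364) - 408445 = -3360 - 408445 = -411805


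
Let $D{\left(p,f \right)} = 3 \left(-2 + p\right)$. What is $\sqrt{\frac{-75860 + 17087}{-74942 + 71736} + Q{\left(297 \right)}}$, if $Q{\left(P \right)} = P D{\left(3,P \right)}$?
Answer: $\frac{23 \sqrt{17668266}}{3206} \approx 30.155$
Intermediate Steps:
$D{\left(p,f \right)} = -6 + 3 p$
$Q{\left(P \right)} = 3 P$ ($Q{\left(P \right)} = P \left(-6 + 3 \cdot 3\right) = P \left(-6 + 9\right) = P 3 = 3 P$)
$\sqrt{\frac{-75860 + 17087}{-74942 + 71736} + Q{\left(297 \right)}} = \sqrt{\frac{-75860 + 17087}{-74942 + 71736} + 3 \cdot 297} = \sqrt{- \frac{58773}{-3206} + 891} = \sqrt{\left(-58773\right) \left(- \frac{1}{3206}\right) + 891} = \sqrt{\frac{58773}{3206} + 891} = \sqrt{\frac{2915319}{3206}} = \frac{23 \sqrt{17668266}}{3206}$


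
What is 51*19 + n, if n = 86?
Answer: 1055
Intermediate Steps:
51*19 + n = 51*19 + 86 = 969 + 86 = 1055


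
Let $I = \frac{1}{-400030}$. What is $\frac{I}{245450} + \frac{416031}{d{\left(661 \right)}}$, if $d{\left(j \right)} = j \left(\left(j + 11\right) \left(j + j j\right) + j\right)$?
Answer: $\frac{8169758530681567}{3816952469984441345500} \approx 2.1404 \cdot 10^{-6}$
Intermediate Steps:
$I = - \frac{1}{400030} \approx -2.4998 \cdot 10^{-6}$
$d{\left(j \right)} = j \left(j + \left(11 + j\right) \left(j + j^{2}\right)\right)$ ($d{\left(j \right)} = j \left(\left(11 + j\right) \left(j + j^{2}\right) + j\right) = j \left(j + \left(11 + j\right) \left(j + j^{2}\right)\right)$)
$\frac{I}{245450} + \frac{416031}{d{\left(661 \right)}} = - \frac{1}{400030 \cdot 245450} + \frac{416031}{661^{2} \left(12 + 661^{2} + 12 \cdot 661\right)} = \left(- \frac{1}{400030}\right) \frac{1}{245450} + \frac{416031}{436921 \left(12 + 436921 + 7932\right)} = - \frac{1}{98187363500} + \frac{416031}{436921 \cdot 444865} = - \frac{1}{98187363500} + \frac{416031}{194370860665} = \frac{8169758530681567}{3816952469984441345500}$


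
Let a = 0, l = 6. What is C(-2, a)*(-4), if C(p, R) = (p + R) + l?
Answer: -16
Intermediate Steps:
C(p, R) = 6 + R + p (C(p, R) = (p + R) + 6 = (R + p) + 6 = 6 + R + p)
C(-2, a)*(-4) = (6 + 0 - 2)*(-4) = 4*(-4) = -16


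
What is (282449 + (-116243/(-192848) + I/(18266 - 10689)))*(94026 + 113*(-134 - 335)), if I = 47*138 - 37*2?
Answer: 16933456949611185239/1461209296 ≈ 1.1589e+10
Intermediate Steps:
I = 6412 (I = 6486 - 74 = 6412)
(282449 + (-116243/(-192848) + I/(18266 - 10689)))*(94026 + 113*(-134 - 335)) = (282449 + (-116243/(-192848) + 6412/(18266 - 10689)))*(94026 + 113*(-134 - 335)) = (282449 + (-116243*(-1/192848) + 6412/7577))*(94026 + 113*(-469)) = (282449 + (116243/192848 + 6412*(1/7577)))*(94026 - 52997) = (282449 + (116243/192848 + 6412/7577))*41029 = (282449 + 2117314587/1461209296)*41029 = (412719221760491/1461209296)*41029 = 16933456949611185239/1461209296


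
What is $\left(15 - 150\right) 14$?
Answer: $-1890$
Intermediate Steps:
$\left(15 - 150\right) 14 = \left(-135\right) 14 = -1890$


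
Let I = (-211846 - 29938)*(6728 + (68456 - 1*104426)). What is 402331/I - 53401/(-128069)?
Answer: 377609825051767/905479556277232 ≈ 0.41703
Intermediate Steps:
I = 7070247728 (I = -241784*(6728 + (68456 - 104426)) = -241784*(6728 - 35970) = -241784*(-29242) = 7070247728)
402331/I - 53401/(-128069) = 402331/7070247728 - 53401/(-128069) = 402331*(1/7070247728) - 53401*(-1/128069) = 402331/7070247728 + 53401/128069 = 377609825051767/905479556277232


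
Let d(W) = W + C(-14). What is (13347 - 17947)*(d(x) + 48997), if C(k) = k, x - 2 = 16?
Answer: -225404600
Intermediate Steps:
x = 18 (x = 2 + 16 = 18)
d(W) = -14 + W (d(W) = W - 14 = -14 + W)
(13347 - 17947)*(d(x) + 48997) = (13347 - 17947)*((-14 + 18) + 48997) = -4600*(4 + 48997) = -4600*49001 = -225404600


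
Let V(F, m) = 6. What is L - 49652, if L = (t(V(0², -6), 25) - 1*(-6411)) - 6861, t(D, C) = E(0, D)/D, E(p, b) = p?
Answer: -50102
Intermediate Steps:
t(D, C) = 0 (t(D, C) = 0/D = 0)
L = -450 (L = (0 - 1*(-6411)) - 6861 = (0 + 6411) - 6861 = 6411 - 6861 = -450)
L - 49652 = -450 - 49652 = -50102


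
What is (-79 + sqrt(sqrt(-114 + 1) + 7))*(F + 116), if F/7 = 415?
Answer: -238659 + 3021*sqrt(7 + I*sqrt(113)) ≈ -2.2917e+5 + 5112.5*I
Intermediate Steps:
F = 2905 (F = 7*415 = 2905)
(-79 + sqrt(sqrt(-114 + 1) + 7))*(F + 116) = (-79 + sqrt(sqrt(-114 + 1) + 7))*(2905 + 116) = (-79 + sqrt(sqrt(-113) + 7))*3021 = (-79 + sqrt(I*sqrt(113) + 7))*3021 = (-79 + sqrt(7 + I*sqrt(113)))*3021 = -238659 + 3021*sqrt(7 + I*sqrt(113))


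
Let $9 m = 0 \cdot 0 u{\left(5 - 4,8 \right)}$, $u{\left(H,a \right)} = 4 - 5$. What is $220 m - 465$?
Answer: $-465$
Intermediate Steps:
$u{\left(H,a \right)} = -1$ ($u{\left(H,a \right)} = 4 - 5 = -1$)
$m = 0$ ($m = \frac{0 \cdot 0 \left(-1\right)}{9} = \frac{0 \left(-1\right)}{9} = \frac{1}{9} \cdot 0 = 0$)
$220 m - 465 = 220 \cdot 0 - 465 = 0 - 465 = -465$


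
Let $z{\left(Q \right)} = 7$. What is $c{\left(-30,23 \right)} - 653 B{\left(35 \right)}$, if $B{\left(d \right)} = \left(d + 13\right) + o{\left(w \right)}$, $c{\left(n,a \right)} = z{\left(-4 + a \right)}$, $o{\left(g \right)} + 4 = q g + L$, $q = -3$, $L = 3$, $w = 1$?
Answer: $-28725$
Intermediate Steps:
$o{\left(g \right)} = -1 - 3 g$ ($o{\left(g \right)} = -4 - \left(-3 + 3 g\right) = -1 - 3 g$)
$c{\left(n,a \right)} = 7$
$B{\left(d \right)} = 9 + d$ ($B{\left(d \right)} = \left(d + 13\right) - 4 = \left(13 + d\right) - 4 = 9 + d$)
$c{\left(-30,23 \right)} - 653 B{\left(35 \right)} = 7 - 653 \left(9 + 35\right) = 7 - 28732 = -28725$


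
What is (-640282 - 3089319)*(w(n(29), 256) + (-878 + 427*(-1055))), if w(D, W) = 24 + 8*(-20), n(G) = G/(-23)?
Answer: 1683911121899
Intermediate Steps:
n(G) = -G/23 (n(G) = G*(-1/23) = -G/23)
w(D, W) = -136 (w(D, W) = 24 - 160 = -136)
(-640282 - 3089319)*(w(n(29), 256) + (-878 + 427*(-1055))) = (-640282 - 3089319)*(-136 + (-878 + 427*(-1055))) = -3729601*(-136 + (-878 - 450485)) = -3729601*(-136 - 451363) = -3729601*(-451499) = 1683911121899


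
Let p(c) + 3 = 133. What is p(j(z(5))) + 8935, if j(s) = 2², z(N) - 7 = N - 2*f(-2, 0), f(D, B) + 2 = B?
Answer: 9065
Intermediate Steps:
f(D, B) = -2 + B
z(N) = 11 + N (z(N) = 7 + (N - 2*(-2 + 0)) = 7 + (N - 2*(-2)) = 7 + (N + 4) = 7 + (4 + N) = 11 + N)
j(s) = 4
p(c) = 130 (p(c) = -3 + 133 = 130)
p(j(z(5))) + 8935 = 130 + 8935 = 9065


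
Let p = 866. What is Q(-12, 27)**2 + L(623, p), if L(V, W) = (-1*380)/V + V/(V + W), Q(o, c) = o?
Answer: 133403477/927647 ≈ 143.81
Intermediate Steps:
L(V, W) = -380/V + V/(V + W)
Q(-12, 27)**2 + L(623, p) = (-12)**2 + (623**2 - 380*623 - 380*866)/(623*(623 + 866)) = 144 + (1/623)*(388129 - 236740 - 329080)/1489 = 144 + (1/623)*(1/1489)*(-177691) = 144 - 177691/927647 = 133403477/927647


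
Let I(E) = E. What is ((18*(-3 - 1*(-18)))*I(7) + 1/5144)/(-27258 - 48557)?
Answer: -9722161/389992360 ≈ -0.024929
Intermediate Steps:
((18*(-3 - 1*(-18)))*I(7) + 1/5144)/(-27258 - 48557) = ((18*(-3 - 1*(-18)))*7 + 1/5144)/(-27258 - 48557) = ((18*(-3 + 18))*7 + 1/5144)/(-75815) = ((18*15)*7 + 1/5144)*(-1/75815) = (270*7 + 1/5144)*(-1/75815) = (1890 + 1/5144)*(-1/75815) = (9722161/5144)*(-1/75815) = -9722161/389992360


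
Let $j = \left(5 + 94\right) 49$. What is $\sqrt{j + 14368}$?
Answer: $\sqrt{19219} \approx 138.63$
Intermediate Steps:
$j = 4851$ ($j = 99 \cdot 49 = 4851$)
$\sqrt{j + 14368} = \sqrt{4851 + 14368} = \sqrt{19219}$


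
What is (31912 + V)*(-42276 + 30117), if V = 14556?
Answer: -565004412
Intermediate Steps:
(31912 + V)*(-42276 + 30117) = (31912 + 14556)*(-42276 + 30117) = 46468*(-12159) = -565004412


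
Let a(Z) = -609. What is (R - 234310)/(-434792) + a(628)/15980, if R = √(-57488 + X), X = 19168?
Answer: 6396113/12772015 - I*√2395/108698 ≈ 0.50079 - 0.00045023*I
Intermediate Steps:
R = 4*I*√2395 (R = √(-57488 + 19168) = √(-38320) = 4*I*√2395 ≈ 195.75*I)
(R - 234310)/(-434792) + a(628)/15980 = (4*I*√2395 - 234310)/(-434792) - 609/15980 = (-234310 + 4*I*√2395)*(-1/434792) - 609*1/15980 = (117155/217396 - I*√2395/108698) - 609/15980 = 6396113/12772015 - I*√2395/108698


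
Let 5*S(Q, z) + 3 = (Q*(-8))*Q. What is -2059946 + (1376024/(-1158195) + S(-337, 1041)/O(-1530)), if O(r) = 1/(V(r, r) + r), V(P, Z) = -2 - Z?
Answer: -1964906990204/1158195 ≈ -1.6965e+6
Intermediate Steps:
S(Q, z) = -3/5 - 8*Q**2/5 (S(Q, z) = -3/5 + ((Q*(-8))*Q)/5 = -3/5 + ((-8*Q)*Q)/5 = -3/5 + (-8*Q**2)/5 = -3/5 - 8*Q**2/5)
O(r) = -1/2 (O(r) = 1/((-2 - r) + r) = 1/(-2) = -1/2)
-2059946 + (1376024/(-1158195) + S(-337, 1041)/O(-1530)) = -2059946 + (1376024/(-1158195) + (-3/5 - 8/5*(-337)**2)/(-1/2)) = -2059946 + (1376024*(-1/1158195) + (-3/5 - 8/5*113569)*(-2)) = -2059946 + (-1376024/1158195 + (-3/5 - 908552/5)*(-2)) = -2059946 + (-1376024/1158195 - 181711*(-2)) = -2059946 + (-1376024/1158195 + 363422) = -2059946 + 420912167266/1158195 = -1964906990204/1158195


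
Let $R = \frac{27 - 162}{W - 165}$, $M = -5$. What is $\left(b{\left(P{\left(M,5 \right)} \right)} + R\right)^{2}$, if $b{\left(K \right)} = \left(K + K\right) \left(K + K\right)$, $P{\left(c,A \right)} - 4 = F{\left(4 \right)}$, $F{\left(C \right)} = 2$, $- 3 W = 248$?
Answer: $\frac{11534115609}{552049} \approx 20893.0$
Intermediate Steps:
$W = - \frac{248}{3}$ ($W = \left(- \frac{1}{3}\right) 248 = - \frac{248}{3} \approx -82.667$)
$R = \frac{405}{743}$ ($R = \frac{27 - 162}{- \frac{248}{3} - 165} = - \frac{135}{- \frac{743}{3}} = \left(-135\right) \left(- \frac{3}{743}\right) = \frac{405}{743} \approx 0.54509$)
$P{\left(c,A \right)} = 6$ ($P{\left(c,A \right)} = 4 + 2 = 6$)
$b{\left(K \right)} = 4 K^{2}$ ($b{\left(K \right)} = 2 K 2 K = 4 K^{2}$)
$\left(b{\left(P{\left(M,5 \right)} \right)} + R\right)^{2} = \left(4 \cdot 6^{2} + \frac{405}{743}\right)^{2} = \left(4 \cdot 36 + \frac{405}{743}\right)^{2} = \left(144 + \frac{405}{743}\right)^{2} = \left(\frac{107397}{743}\right)^{2} = \frac{11534115609}{552049}$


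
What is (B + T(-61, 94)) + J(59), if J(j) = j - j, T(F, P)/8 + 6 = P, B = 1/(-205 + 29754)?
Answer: 20802497/29549 ≈ 704.00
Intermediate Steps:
B = 1/29549 ≈ 3.3842e-5
T(F, P) = -48 + 8*P
J(j) = 0
(B + T(-61, 94)) + J(59) = (1/29549 + (-48 + 8*94)) + 0 = (1/29549 + (-48 + 752)) + 0 = (1/29549 + 704) + 0 = 20802497/29549 + 0 = 20802497/29549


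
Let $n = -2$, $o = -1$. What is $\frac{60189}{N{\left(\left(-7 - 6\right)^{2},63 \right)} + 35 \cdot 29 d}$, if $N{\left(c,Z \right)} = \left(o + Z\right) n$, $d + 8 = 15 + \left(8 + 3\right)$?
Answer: $\frac{60189}{18146} \approx 3.3169$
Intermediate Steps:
$d = 18$ ($d = -8 + \left(15 + \left(8 + 3\right)\right) = -8 + \left(15 + 11\right) = -8 + 26 = 18$)
$N{\left(c,Z \right)} = 2 - 2 Z$ ($N{\left(c,Z \right)} = \left(-1 + Z\right) \left(-2\right) = 2 - 2 Z$)
$\frac{60189}{N{\left(\left(-7 - 6\right)^{2},63 \right)} + 35 \cdot 29 d} = \frac{60189}{\left(2 - 126\right) + 35 \cdot 29 \cdot 18} = \frac{60189}{\left(2 - 126\right) + 1015 \cdot 18} = \frac{60189}{-124 + 18270} = \frac{60189}{18146}$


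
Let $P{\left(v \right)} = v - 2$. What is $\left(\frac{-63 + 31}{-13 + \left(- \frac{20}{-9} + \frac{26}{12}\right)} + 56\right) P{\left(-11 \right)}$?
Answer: $- \frac{120328}{155} \approx -776.31$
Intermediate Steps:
$P{\left(v \right)} = -2 + v$ ($P{\left(v \right)} = v - 2 = -2 + v$)
$\left(\frac{-63 + 31}{-13 + \left(- \frac{20}{-9} + \frac{26}{12}\right)} + 56\right) P{\left(-11 \right)} = \left(\frac{-63 + 31}{-13 + \left(- \frac{20}{-9} + \frac{26}{12}\right)} + 56\right) \left(-2 - 11\right) = \left(- \frac{32}{-13 + \left(\left(-20\right) \left(- \frac{1}{9}\right) + 26 \cdot \frac{1}{12}\right)} + 56\right) \left(-13\right) = \left(- \frac{32}{-13 + \left(\frac{20}{9} + \frac{13}{6}\right)} + 56\right) \left(-13\right) = \left(- \frac{32}{-13 + \frac{79}{18}} + 56\right) \left(-13\right) = \left(- \frac{32}{- \frac{155}{18}} + 56\right) \left(-13\right) = \left(\left(-32\right) \left(- \frac{18}{155}\right) + 56\right) \left(-13\right) = \left(\frac{576}{155} + 56\right) \left(-13\right) = \frac{9256}{155} \left(-13\right) = - \frac{120328}{155}$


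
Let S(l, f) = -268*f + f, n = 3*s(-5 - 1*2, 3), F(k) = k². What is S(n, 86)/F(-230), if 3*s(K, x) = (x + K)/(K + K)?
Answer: -11481/26450 ≈ -0.43406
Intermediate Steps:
s(K, x) = (K + x)/(6*K) (s(K, x) = ((x + K)/(K + K))/3 = ((K + x)/((2*K)))/3 = ((K + x)*(1/(2*K)))/3 = ((K + x)/(2*K))/3 = (K + x)/(6*K))
n = 2/7 (n = 3*(((-5 - 1*2) + 3)/(6*(-5 - 1*2))) = 3*(((-5 - 2) + 3)/(6*(-5 - 2))) = 3*((⅙)*(-7 + 3)/(-7)) = 3*((⅙)*(-⅐)*(-4)) = 3*(2/21) = 2/7 ≈ 0.28571)
S(l, f) = -267*f
S(n, 86)/F(-230) = (-267*86)/((-230)²) = -22962/52900 = -22962*1/52900 = -11481/26450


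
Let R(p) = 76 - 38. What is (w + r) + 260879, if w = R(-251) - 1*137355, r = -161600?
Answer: -38038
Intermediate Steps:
R(p) = 38
w = -137317 (w = 38 - 1*137355 = 38 - 137355 = -137317)
(w + r) + 260879 = (-137317 - 161600) + 260879 = -298917 + 260879 = -38038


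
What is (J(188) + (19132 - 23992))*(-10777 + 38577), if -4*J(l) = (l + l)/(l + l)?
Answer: -135114950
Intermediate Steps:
J(l) = -¼ (J(l) = -(l + l)/(4*(l + l)) = -2*l/(4*(2*l)) = -2*l*1/(2*l)/4 = -¼*1 = -¼)
(J(188) + (19132 - 23992))*(-10777 + 38577) = (-¼ + (19132 - 23992))*(-10777 + 38577) = (-¼ - 4860)*27800 = -19441/4*27800 = -135114950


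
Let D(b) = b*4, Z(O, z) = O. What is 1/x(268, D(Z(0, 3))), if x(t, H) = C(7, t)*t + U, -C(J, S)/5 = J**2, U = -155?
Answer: -1/65815 ≈ -1.5194e-5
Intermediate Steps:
C(J, S) = -5*J**2
D(b) = 4*b
x(t, H) = -155 - 245*t (x(t, H) = (-5*7**2)*t - 155 = (-5*49)*t - 155 = -245*t - 155 = -155 - 245*t)
1/x(268, D(Z(0, 3))) = 1/(-155 - 245*268) = 1/(-155 - 65660) = 1/(-65815) = -1/65815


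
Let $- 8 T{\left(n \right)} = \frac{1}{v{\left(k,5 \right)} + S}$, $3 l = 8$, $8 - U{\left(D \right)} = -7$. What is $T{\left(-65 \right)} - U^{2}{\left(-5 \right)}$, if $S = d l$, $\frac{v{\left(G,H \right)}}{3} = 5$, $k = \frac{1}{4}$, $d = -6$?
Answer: $- \frac{1799}{8} \approx -224.88$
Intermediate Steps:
$k = \frac{1}{4} \approx 0.25$
$U{\left(D \right)} = 15$ ($U{\left(D \right)} = 8 - -7 = 8 + 7 = 15$)
$l = \frac{8}{3}$ ($l = \frac{1}{3} \cdot 8 = \frac{8}{3} \approx 2.6667$)
$v{\left(G,H \right)} = 15$ ($v{\left(G,H \right)} = 3 \cdot 5 = 15$)
$S = -16$ ($S = \left(-6\right) \frac{8}{3} = -16$)
$T{\left(n \right)} = \frac{1}{8}$ ($T{\left(n \right)} = - \frac{1}{8 \left(15 - 16\right)} = - \frac{1}{8 \left(-1\right)} = \left(- \frac{1}{8}\right) \left(-1\right) = \frac{1}{8}$)
$T{\left(-65 \right)} - U^{2}{\left(-5 \right)} = \frac{1}{8} - 15^{2} = \frac{1}{8} - 225 = - \frac{1799}{8}$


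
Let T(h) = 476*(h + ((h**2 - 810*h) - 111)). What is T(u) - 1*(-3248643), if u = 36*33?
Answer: 217515759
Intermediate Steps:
u = 1188
T(h) = -52836 - 385084*h + 476*h**2 (T(h) = 476*(h + (-111 + h**2 - 810*h)) = 476*(-111 + h**2 - 809*h) = -52836 - 385084*h + 476*h**2)
T(u) - 1*(-3248643) = (-52836 - 385084*1188 + 476*1188**2) - 1*(-3248643) = (-52836 - 457479792 + 476*1411344) + 3248643 = (-52836 - 457479792 + 671799744) + 3248643 = 214267116 + 3248643 = 217515759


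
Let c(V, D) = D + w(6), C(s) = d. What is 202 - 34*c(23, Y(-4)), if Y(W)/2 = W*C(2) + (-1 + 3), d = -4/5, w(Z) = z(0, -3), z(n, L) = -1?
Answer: -588/5 ≈ -117.60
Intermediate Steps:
w(Z) = -1
d = -⅘ (d = -4*⅕ = -⅘ ≈ -0.80000)
C(s) = -⅘
Y(W) = 4 - 8*W/5 (Y(W) = 2*(W*(-⅘) + (-1 + 3)) = 2*(-4*W/5 + 2) = 2*(2 - 4*W/5) = 4 - 8*W/5)
c(V, D) = -1 + D (c(V, D) = D - 1 = -1 + D)
202 - 34*c(23, Y(-4)) = 202 - 34*(-1 + (4 - 8/5*(-4))) = 202 - 34*(-1 + (4 + 32/5)) = 202 - 34*(-1 + 52/5) = 202 - 34*47/5 = 202 - 1598/5 = -588/5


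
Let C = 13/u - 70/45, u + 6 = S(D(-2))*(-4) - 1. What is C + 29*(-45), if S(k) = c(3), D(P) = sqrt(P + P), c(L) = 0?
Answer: -82430/63 ≈ -1308.4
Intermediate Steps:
D(P) = sqrt(2)*sqrt(P) (D(P) = sqrt(2*P) = sqrt(2)*sqrt(P))
S(k) = 0
u = -7 (u = -6 + (0*(-4) - 1) = -6 + (0 - 1) = -6 - 1 = -7)
C = -215/63 (C = 13/(-7) - 70/45 = 13*(-1/7) - 70*1/45 = -13/7 - 14/9 = -215/63 ≈ -3.4127)
C + 29*(-45) = -215/63 + 29*(-45) = -215/63 - 1305 = -82430/63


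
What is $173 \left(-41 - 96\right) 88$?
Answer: $-2085688$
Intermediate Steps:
$173 \left(-41 - 96\right) 88 = 173 \left(-137\right) 88 = \left(-23701\right) 88 = -2085688$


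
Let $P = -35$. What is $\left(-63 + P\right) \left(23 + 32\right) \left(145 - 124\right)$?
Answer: $-113190$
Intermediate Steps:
$\left(-63 + P\right) \left(23 + 32\right) \left(145 - 124\right) = \left(-63 - 35\right) \left(23 + 32\right) \left(145 - 124\right) = \left(-98\right) 55 \cdot 21 = \left(-5390\right) 21 = -113190$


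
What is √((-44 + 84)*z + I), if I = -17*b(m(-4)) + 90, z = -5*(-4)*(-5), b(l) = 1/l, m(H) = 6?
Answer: I*√140862/6 ≈ 62.553*I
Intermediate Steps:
z = -100 (z = 20*(-5) = -100)
I = 523/6 (I = -17/6 + 90 = 523/6 ≈ 87.167)
√((-44 + 84)*z + I) = √((-44 + 84)*(-100) + 523/6) = √(40*(-100) + 523/6) = √(-4000 + 523/6) = √(-23477/6) = I*√140862/6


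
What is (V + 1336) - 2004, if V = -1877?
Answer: -2545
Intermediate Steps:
(V + 1336) - 2004 = (-1877 + 1336) - 2004 = -541 - 2004 = -2545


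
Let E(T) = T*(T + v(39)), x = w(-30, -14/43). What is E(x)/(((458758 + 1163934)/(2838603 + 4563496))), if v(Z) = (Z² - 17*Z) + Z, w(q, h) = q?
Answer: -96264297495/811346 ≈ -1.1865e+5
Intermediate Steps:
x = -30
v(Z) = Z² - 16*Z
E(T) = T*(897 + T) (E(T) = T*(T + 39*(-16 + 39)) = T*(T + 39*23) = T*(T + 897) = T*(897 + T))
E(x)/(((458758 + 1163934)/(2838603 + 4563496))) = (-30*(897 - 30))/(((458758 + 1163934)/(2838603 + 4563496))) = (-30*867)/((1622692/7402099)) = -26010/(1622692*(1/7402099)) = -26010/1622692/7402099 = -26010*7402099/1622692 = -96264297495/811346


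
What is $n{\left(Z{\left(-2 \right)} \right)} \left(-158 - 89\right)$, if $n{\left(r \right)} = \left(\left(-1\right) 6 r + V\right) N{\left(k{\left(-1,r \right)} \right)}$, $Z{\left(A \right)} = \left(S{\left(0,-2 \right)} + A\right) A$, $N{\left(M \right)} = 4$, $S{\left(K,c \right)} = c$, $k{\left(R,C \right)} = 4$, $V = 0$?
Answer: $47424$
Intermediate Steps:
$Z{\left(A \right)} = A \left(-2 + A\right)$ ($Z{\left(A \right)} = \left(-2 + A\right) A = A \left(-2 + A\right)$)
$n{\left(r \right)} = - 24 r$ ($n{\left(r \right)} = \left(\left(-1\right) 6 r + 0\right) 4 = \left(- 6 r + 0\right) 4 = - 6 r 4 = - 24 r$)
$n{\left(Z{\left(-2 \right)} \right)} \left(-158 - 89\right) = - 24 \left(- 2 \left(-2 - 2\right)\right) \left(-158 - 89\right) = - 24 \left(\left(-2\right) \left(-4\right)\right) \left(-247\right) = \left(-24\right) 8 \left(-247\right) = \left(-192\right) \left(-247\right) = 47424$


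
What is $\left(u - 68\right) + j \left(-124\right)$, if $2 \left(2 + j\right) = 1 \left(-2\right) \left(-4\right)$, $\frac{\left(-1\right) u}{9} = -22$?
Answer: $-118$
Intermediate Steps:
$u = 198$ ($u = \left(-9\right) \left(-22\right) = 198$)
$j = 2$ ($j = -2 + \frac{1 \left(-2\right) \left(-4\right)}{2} = -2 + \frac{\left(-2\right) \left(-4\right)}{2} = -2 + \frac{1}{2} \cdot 8 = -2 + 4 = 2$)
$\left(u - 68\right) + j \left(-124\right) = \left(198 - 68\right) + 2 \left(-124\right) = 130 - 248 = -118$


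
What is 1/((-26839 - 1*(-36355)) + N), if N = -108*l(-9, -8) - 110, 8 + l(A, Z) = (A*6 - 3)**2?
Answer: -1/340622 ≈ -2.9358e-6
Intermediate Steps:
l(A, Z) = -8 + (-3 + 6*A)**2 (l(A, Z) = -8 + (A*6 - 3)**2 = -8 + (6*A - 3)**2 = -8 + (-3 + 6*A)**2)
N = -350138 (N = -108*(-8 + 9*(-1 + 2*(-9))**2) - 110 = -108*(-8 + 9*(-1 - 18)**2) - 110 = -108*(-8 + 9*(-19)**2) - 110 = -108*(-8 + 9*361) - 110 = -108*(-8 + 3249) - 110 = -108*3241 - 110 = -350028 - 110 = -350138)
1/((-26839 - 1*(-36355)) + N) = 1/((-26839 - 1*(-36355)) - 350138) = 1/((-26839 + 36355) - 350138) = 1/(9516 - 350138) = 1/(-340622) = -1/340622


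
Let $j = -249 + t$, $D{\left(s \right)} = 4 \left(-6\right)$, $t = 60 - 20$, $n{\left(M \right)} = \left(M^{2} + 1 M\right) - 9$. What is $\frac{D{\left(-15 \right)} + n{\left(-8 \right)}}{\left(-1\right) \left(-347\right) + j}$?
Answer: $\frac{1}{6} \approx 0.16667$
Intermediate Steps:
$n{\left(M \right)} = -9 + M + M^{2}$ ($n{\left(M \right)} = \left(M^{2} + M\right) - 9 = \left(M + M^{2}\right) - 9 = -9 + M + M^{2}$)
$t = 40$
$D{\left(s \right)} = -24$
$j = -209$ ($j = -249 + 40 = -209$)
$\frac{D{\left(-15 \right)} + n{\left(-8 \right)}}{\left(-1\right) \left(-347\right) + j} = \frac{-24 - \left(17 - 64\right)}{\left(-1\right) \left(-347\right) - 209} = \frac{-24 - -47}{347 - 209} = \frac{-24 + 47}{138} = 23 \cdot \frac{1}{138} = \frac{1}{6}$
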